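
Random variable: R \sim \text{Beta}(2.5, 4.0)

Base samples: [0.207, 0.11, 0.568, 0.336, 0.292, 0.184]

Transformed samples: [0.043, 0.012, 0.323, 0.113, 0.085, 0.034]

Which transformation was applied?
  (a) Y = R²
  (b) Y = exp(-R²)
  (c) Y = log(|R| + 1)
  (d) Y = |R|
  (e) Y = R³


Checking option (a) Y = R²:
  R = 0.207 -> Y = 0.043 ✓
  R = 0.11 -> Y = 0.012 ✓
  R = 0.568 -> Y = 0.323 ✓
All samples match this transformation.

(a) R²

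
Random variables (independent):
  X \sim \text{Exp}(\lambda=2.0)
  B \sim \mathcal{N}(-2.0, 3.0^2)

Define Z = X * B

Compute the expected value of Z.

For independent RVs: E[XY] = E[X]*E[Y]
E[X] = 0.5
E[B] = -2
E[Z] = 0.5 * (-2) = -1

-1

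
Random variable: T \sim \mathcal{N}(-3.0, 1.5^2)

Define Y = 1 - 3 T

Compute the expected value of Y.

For Y = -3T + 1:
E[Y] = -3 * E[T] + 1
E[T] = -3.0 = -3
E[Y] = -3 * (-3) + 1 = 10

10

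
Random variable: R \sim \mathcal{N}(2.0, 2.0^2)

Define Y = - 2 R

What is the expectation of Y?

For Y = -2R:
E[Y] = -2 * E[R]
E[R] = 2.0 = 2
E[Y] = -2 * 2 = -4

-4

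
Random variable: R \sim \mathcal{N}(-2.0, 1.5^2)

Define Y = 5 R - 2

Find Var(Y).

For Y = aR + b: Var(Y) = a² * Var(R)
Var(R) = 1.5^2 = 2.25
Var(Y) = 5² * 2.25 = 25 * 2.25 = 56.25

56.25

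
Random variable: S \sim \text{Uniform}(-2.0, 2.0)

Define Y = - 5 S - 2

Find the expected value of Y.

For Y = -5S - 2:
E[Y] = -5 * E[S] - 2
E[S] = (-2 + 2)/2 = 0
E[Y] = -5 * 0 - 2 = -2

-2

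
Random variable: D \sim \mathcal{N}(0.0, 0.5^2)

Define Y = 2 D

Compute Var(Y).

For Y = aD + b: Var(Y) = a² * Var(D)
Var(D) = 0.5^2 = 0.25
Var(Y) = 2² * 0.25 = 4 * 0.25 = 1

1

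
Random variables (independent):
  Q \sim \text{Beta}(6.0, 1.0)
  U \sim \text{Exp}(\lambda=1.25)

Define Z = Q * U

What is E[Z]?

For independent RVs: E[XY] = E[X]*E[Y]
E[Q] = 0.85714286
E[U] = 0.8
E[Z] = 0.85714286 * 0.8 = 0.68571429

0.68571429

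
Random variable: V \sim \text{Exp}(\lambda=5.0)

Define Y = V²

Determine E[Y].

Using E[X²] = Var(X) + (E[X])²:
E[V] = 0.2
Var(V) = 1/5.0^2 = 0.04
E[V²] = 0.04 + 0.2² = 0.04 + 0.04 = 0.08

0.08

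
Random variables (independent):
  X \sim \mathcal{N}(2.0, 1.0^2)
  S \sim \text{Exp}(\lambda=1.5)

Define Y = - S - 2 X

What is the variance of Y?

For independent RVs: Var(aX + bY) = a²Var(X) + b²Var(Y)
Var(X) = 1
Var(S) = 0.44444444
Var(Y) = (-2)²*1 + (-1)²*0.44444444
= 4*1 + 1*0.44444444 = 4.4444444

4.4444444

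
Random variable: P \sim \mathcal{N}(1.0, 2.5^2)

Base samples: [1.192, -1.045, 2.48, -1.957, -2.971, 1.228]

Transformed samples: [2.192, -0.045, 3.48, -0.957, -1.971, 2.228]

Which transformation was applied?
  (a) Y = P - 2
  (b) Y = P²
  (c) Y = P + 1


Checking option (c) Y = P + 1:
  P = 1.192 -> Y = 2.192 ✓
  P = -1.045 -> Y = -0.045 ✓
  P = 2.48 -> Y = 3.48 ✓
All samples match this transformation.

(c) P + 1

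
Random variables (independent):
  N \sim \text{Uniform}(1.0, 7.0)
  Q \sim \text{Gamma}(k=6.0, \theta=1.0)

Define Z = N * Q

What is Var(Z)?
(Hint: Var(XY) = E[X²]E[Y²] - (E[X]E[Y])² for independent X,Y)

Var(XY) = E[X²]E[Y²] - (E[X]E[Y])²
E[N] = 4, Var(N) = 3
E[Q] = 6, Var(Q) = 6
E[N²] = 3 + 4² = 19
E[Q²] = 6 + 6² = 42
Var(Z) = 19*42 - (4*6)²
= 798 - 576 = 222

222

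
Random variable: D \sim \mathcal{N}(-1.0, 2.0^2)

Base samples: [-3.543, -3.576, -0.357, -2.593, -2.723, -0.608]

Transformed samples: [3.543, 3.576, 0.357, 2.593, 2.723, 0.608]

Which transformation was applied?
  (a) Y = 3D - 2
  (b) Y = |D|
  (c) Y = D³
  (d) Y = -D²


Checking option (b) Y = |D|:
  D = -3.543 -> Y = 3.543 ✓
  D = -3.576 -> Y = 3.576 ✓
  D = -0.357 -> Y = 0.357 ✓
All samples match this transformation.

(b) |D|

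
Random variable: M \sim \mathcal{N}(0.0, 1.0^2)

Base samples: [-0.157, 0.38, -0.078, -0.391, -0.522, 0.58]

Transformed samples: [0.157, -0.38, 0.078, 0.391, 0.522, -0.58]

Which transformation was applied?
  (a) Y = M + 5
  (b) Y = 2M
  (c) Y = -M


Checking option (c) Y = -M:
  M = -0.157 -> Y = 0.157 ✓
  M = 0.38 -> Y = -0.38 ✓
  M = -0.078 -> Y = 0.078 ✓
All samples match this transformation.

(c) -M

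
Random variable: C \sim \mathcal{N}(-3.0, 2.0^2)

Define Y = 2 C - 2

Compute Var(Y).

For Y = aC + b: Var(Y) = a² * Var(C)
Var(C) = 2.0^2 = 4
Var(Y) = 2² * 4 = 4 * 4 = 16

16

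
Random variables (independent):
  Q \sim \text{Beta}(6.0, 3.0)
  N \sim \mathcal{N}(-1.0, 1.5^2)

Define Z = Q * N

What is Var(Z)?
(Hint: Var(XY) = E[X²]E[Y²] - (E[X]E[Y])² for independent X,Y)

Var(XY) = E[X²]E[Y²] - (E[X]E[Y])²
E[Q] = 0.66666667, Var(Q) = 0.022222222
E[N] = -1, Var(N) = 2.25
E[Q²] = 0.022222222 + 0.66666667² = 0.46666667
E[N²] = 2.25 + (-1)² = 3.25
Var(Z) = 0.46666667*3.25 - (0.66666667*(-1))²
= 1.5166667 - 0.44444444 = 1.0722222

1.0722222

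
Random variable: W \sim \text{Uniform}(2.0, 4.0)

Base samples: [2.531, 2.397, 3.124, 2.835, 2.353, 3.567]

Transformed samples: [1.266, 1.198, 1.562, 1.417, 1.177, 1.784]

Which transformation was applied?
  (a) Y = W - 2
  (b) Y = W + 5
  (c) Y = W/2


Checking option (c) Y = W/2:
  W = 2.531 -> Y = 1.266 ✓
  W = 2.397 -> Y = 1.198 ✓
  W = 3.124 -> Y = 1.562 ✓
All samples match this transformation.

(c) W/2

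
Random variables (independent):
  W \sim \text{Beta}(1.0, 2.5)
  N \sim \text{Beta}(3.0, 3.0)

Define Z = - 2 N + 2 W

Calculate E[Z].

E[Z] = 2*E[W] - 2*E[N]
E[W] = 0.28571429
E[N] = 0.5
E[Z] = 2*0.28571429 - 2*0.5 = -0.42857143

-0.42857143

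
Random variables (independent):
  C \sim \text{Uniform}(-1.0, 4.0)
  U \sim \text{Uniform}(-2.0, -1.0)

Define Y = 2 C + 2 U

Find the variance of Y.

For independent RVs: Var(aX + bY) = a²Var(X) + b²Var(Y)
Var(C) = 2.0833333
Var(U) = 0.083333333
Var(Y) = 2²*2.0833333 + 2²*0.083333333
= 4*2.0833333 + 4*0.083333333 = 8.6666667

8.6666667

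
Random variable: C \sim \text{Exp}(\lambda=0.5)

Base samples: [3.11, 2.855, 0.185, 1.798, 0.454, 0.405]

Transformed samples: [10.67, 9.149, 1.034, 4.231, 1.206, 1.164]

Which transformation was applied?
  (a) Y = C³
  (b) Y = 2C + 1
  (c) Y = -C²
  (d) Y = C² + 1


Checking option (d) Y = C² + 1:
  C = 3.11 -> Y = 10.67 ✓
  C = 2.855 -> Y = 9.149 ✓
  C = 0.185 -> Y = 1.034 ✓
All samples match this transformation.

(d) C² + 1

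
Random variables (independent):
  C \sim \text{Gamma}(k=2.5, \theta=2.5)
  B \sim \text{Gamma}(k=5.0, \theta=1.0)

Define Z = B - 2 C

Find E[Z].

E[Z] = -2*E[C] + 1*E[B]
E[C] = 6.25
E[B] = 5
E[Z] = -2*6.25 + 1*5 = -7.5

-7.5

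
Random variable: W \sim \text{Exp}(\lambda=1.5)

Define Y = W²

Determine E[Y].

E[W²] = Var(W) + (E[W])² = 0.44444444 + 0.44444444 = 0.88888889

0.88888889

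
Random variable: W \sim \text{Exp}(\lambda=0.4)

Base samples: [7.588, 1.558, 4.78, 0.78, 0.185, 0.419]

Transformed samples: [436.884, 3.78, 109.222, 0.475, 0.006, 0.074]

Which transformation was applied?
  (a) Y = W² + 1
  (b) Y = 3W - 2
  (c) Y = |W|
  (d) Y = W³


Checking option (d) Y = W³:
  W = 7.588 -> Y = 436.884 ✓
  W = 1.558 -> Y = 3.78 ✓
  W = 4.78 -> Y = 109.222 ✓
All samples match this transformation.

(d) W³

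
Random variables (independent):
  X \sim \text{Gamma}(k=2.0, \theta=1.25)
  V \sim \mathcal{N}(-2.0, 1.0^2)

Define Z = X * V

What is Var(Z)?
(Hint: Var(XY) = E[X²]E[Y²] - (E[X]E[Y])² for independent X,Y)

Var(XY) = E[X²]E[Y²] - (E[X]E[Y])²
E[X] = 2.5, Var(X) = 3.125
E[V] = -2, Var(V) = 1
E[X²] = 3.125 + 2.5² = 9.375
E[V²] = 1 + (-2)² = 5
Var(Z) = 9.375*5 - (2.5*(-2))²
= 46.875 - 25 = 21.875

21.875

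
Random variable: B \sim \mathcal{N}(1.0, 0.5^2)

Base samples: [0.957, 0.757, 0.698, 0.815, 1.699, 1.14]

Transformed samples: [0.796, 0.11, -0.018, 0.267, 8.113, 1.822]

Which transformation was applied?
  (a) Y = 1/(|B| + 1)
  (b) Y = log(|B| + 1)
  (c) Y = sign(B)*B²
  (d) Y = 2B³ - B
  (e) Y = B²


Checking option (d) Y = 2B³ - B:
  B = 0.957 -> Y = 0.796 ✓
  B = 0.757 -> Y = 0.11 ✓
  B = 0.698 -> Y = -0.018 ✓
All samples match this transformation.

(d) 2B³ - B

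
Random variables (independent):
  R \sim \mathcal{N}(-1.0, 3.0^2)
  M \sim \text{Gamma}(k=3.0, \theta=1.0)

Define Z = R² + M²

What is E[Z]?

E[Z] = E[R²] + E[M²]
E[R²] = Var(R) + E[R]² = 9 + 1 = 10
E[M²] = Var(M) + E[M]² = 3 + 9 = 12
E[Z] = 10 + 12 = 22

22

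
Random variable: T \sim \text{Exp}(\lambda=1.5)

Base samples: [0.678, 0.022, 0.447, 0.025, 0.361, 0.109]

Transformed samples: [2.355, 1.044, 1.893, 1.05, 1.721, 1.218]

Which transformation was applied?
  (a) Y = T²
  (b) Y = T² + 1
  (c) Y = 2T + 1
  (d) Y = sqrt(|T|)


Checking option (c) Y = 2T + 1:
  T = 0.678 -> Y = 2.355 ✓
  T = 0.022 -> Y = 1.044 ✓
  T = 0.447 -> Y = 1.893 ✓
All samples match this transformation.

(c) 2T + 1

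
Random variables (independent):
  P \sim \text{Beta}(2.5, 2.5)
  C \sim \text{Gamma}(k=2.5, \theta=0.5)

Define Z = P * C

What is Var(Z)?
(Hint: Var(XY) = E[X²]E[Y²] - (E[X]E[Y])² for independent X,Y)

Var(XY) = E[X²]E[Y²] - (E[X]E[Y])²
E[P] = 0.5, Var(P) = 0.041666667
E[C] = 1.25, Var(C) = 0.625
E[P²] = 0.041666667 + 0.5² = 0.29166667
E[C²] = 0.625 + 1.25² = 2.1875
Var(Z) = 0.29166667*2.1875 - (0.5*1.25)²
= 0.63802083 - 0.390625 = 0.24739583

0.24739583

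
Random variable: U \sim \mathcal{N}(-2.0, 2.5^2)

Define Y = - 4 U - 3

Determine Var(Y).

For Y = aU + b: Var(Y) = a² * Var(U)
Var(U) = 2.5^2 = 6.25
Var(Y) = (-4)² * 6.25 = 16 * 6.25 = 100

100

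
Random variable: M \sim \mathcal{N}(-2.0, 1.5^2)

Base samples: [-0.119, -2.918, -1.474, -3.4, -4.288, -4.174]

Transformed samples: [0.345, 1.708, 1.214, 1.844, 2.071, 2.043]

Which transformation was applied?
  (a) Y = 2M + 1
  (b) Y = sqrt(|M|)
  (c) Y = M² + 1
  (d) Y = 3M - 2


Checking option (b) Y = sqrt(|M|):
  M = -0.119 -> Y = 0.345 ✓
  M = -2.918 -> Y = 1.708 ✓
  M = -1.474 -> Y = 1.214 ✓
All samples match this transformation.

(b) sqrt(|M|)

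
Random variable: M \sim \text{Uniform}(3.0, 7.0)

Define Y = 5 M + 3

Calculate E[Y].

For Y = 5M + 3:
E[Y] = 5 * E[M] + 3
E[M] = (3 + 7)/2 = 5
E[Y] = 5 * 5 + 3 = 28

28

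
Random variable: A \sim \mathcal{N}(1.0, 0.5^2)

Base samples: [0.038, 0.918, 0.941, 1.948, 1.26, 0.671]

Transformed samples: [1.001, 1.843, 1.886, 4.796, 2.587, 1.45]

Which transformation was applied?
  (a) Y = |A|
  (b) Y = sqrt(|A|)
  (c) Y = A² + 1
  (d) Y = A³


Checking option (c) Y = A² + 1:
  A = 0.038 -> Y = 1.001 ✓
  A = 0.918 -> Y = 1.843 ✓
  A = 0.941 -> Y = 1.886 ✓
All samples match this transformation.

(c) A² + 1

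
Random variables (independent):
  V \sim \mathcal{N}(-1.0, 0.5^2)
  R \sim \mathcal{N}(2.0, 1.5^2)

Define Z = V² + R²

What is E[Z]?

E[Z] = E[V²] + E[R²]
E[V²] = Var(V) + E[V]² = 0.25 + 1 = 1.25
E[R²] = Var(R) + E[R]² = 2.25 + 4 = 6.25
E[Z] = 1.25 + 6.25 = 7.5

7.5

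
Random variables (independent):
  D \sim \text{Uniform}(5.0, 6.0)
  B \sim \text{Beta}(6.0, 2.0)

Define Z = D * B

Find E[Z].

For independent RVs: E[XY] = E[X]*E[Y]
E[D] = 5.5
E[B] = 0.75
E[Z] = 5.5 * 0.75 = 4.125

4.125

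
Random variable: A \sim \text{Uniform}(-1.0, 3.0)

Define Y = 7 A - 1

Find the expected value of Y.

For Y = 7A - 1:
E[Y] = 7 * E[A] - 1
E[A] = (-1 + 3)/2 = 1
E[Y] = 7 * 1 - 1 = 6

6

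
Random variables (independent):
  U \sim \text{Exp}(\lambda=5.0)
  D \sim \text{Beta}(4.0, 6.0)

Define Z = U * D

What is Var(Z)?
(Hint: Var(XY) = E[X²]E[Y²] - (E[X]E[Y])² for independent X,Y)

Var(XY) = E[X²]E[Y²] - (E[X]E[Y])²
E[U] = 0.2, Var(U) = 0.04
E[D] = 0.4, Var(D) = 0.021818182
E[U²] = 0.04 + 0.2² = 0.08
E[D²] = 0.021818182 + 0.4² = 0.18181818
Var(Z) = 0.08*0.18181818 - (0.2*0.4)²
= 0.014545455 - 0.0064 = 0.0081454545

0.0081454545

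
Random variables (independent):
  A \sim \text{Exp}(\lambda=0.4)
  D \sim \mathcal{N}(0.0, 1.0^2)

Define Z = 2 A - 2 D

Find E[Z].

E[Z] = 2*E[A] - 2*E[D]
E[A] = 2.5
E[D] = 0
E[Z] = 2*2.5 - 2*0 = 5

5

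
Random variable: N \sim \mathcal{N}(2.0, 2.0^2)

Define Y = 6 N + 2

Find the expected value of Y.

For Y = 6N + 2:
E[Y] = 6 * E[N] + 2
E[N] = 2.0 = 2
E[Y] = 6 * 2 + 2 = 14

14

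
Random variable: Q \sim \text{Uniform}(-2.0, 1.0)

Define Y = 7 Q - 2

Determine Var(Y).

For Y = aQ + b: Var(Y) = a² * Var(Q)
Var(Q) = (1 + 2)^2/12 = 0.75
Var(Y) = 7² * 0.75 = 49 * 0.75 = 36.75

36.75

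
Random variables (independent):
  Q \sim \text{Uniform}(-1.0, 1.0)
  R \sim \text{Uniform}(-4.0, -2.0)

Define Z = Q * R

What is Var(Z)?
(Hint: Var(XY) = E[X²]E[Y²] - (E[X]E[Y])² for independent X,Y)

Var(XY) = E[X²]E[Y²] - (E[X]E[Y])²
E[Q] = 0, Var(Q) = 0.33333333
E[R] = -3, Var(R) = 0.33333333
E[Q²] = 0.33333333 + 0² = 0.33333333
E[R²] = 0.33333333 + (-3)² = 9.3333333
Var(Z) = 0.33333333*9.3333333 - (0*(-3))²
= 3.1111111 - 0 = 3.1111111

3.1111111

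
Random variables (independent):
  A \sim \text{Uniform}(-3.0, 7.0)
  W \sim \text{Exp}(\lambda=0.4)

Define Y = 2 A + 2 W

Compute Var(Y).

For independent RVs: Var(aX + bY) = a²Var(X) + b²Var(Y)
Var(A) = 8.3333333
Var(W) = 6.25
Var(Y) = 2²*8.3333333 + 2²*6.25
= 4*8.3333333 + 4*6.25 = 58.333333

58.333333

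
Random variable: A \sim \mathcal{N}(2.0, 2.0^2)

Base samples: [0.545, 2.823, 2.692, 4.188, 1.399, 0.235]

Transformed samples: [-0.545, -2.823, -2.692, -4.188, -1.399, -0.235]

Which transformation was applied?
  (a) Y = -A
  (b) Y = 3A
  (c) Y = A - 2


Checking option (a) Y = -A:
  A = 0.545 -> Y = -0.545 ✓
  A = 2.823 -> Y = -2.823 ✓
  A = 2.692 -> Y = -2.692 ✓
All samples match this transformation.

(a) -A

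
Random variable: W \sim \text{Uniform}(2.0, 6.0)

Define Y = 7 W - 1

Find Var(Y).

For Y = aW + b: Var(Y) = a² * Var(W)
Var(W) = (6 - 2)^2/12 = 1.3333333
Var(Y) = 7² * 1.3333333 = 49 * 1.3333333 = 65.333333

65.333333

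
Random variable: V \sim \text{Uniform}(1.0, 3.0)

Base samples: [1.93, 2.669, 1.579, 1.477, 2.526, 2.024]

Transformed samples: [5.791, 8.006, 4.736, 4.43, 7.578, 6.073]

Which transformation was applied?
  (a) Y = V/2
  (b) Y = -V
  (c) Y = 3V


Checking option (c) Y = 3V:
  V = 1.93 -> Y = 5.791 ✓
  V = 2.669 -> Y = 8.006 ✓
  V = 1.579 -> Y = 4.736 ✓
All samples match this transformation.

(c) 3V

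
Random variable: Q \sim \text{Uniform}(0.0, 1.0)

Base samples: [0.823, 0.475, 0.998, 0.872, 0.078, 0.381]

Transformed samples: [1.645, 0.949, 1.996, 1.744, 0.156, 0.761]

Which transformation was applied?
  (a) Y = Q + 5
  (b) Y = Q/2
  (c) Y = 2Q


Checking option (c) Y = 2Q:
  Q = 0.823 -> Y = 1.645 ✓
  Q = 0.475 -> Y = 0.949 ✓
  Q = 0.998 -> Y = 1.996 ✓
All samples match this transformation.

(c) 2Q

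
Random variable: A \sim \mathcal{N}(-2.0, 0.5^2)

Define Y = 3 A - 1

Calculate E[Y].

For Y = 3A - 1:
E[Y] = 3 * E[A] - 1
E[A] = -2.0 = -2
E[Y] = 3 * (-2) - 1 = -7

-7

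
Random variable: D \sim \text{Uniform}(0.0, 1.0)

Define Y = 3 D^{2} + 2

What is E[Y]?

E[Y] = 3*E[D²] + 2
E[D] = 0.5
E[D²] = Var(D) + (E[D])² = 0.083333333 + 0.25 = 0.33333333
E[Y] = 3*0.33333333 + 2 = 3

3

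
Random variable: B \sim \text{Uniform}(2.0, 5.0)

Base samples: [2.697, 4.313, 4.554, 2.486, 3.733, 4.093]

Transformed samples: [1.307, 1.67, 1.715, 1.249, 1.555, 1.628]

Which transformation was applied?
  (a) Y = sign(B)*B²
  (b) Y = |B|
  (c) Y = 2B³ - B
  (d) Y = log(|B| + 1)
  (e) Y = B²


Checking option (d) Y = log(|B| + 1):
  B = 2.697 -> Y = 1.307 ✓
  B = 4.313 -> Y = 1.67 ✓
  B = 4.554 -> Y = 1.715 ✓
All samples match this transformation.

(d) log(|B| + 1)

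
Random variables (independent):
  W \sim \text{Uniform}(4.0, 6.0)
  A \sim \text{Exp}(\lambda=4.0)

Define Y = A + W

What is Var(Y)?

For independent RVs: Var(aX + bY) = a²Var(X) + b²Var(Y)
Var(W) = 0.33333333
Var(A) = 0.0625
Var(Y) = 1²*0.33333333 + 1²*0.0625
= 1*0.33333333 + 1*0.0625 = 0.39583333

0.39583333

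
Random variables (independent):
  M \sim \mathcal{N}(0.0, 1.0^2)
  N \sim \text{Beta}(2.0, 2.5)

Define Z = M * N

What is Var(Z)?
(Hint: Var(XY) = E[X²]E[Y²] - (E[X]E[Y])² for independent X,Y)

Var(XY) = E[X²]E[Y²] - (E[X]E[Y])²
E[M] = 0, Var(M) = 1
E[N] = 0.44444444, Var(N) = 0.044893378
E[M²] = 1 + 0² = 1
E[N²] = 0.044893378 + 0.44444444² = 0.24242424
Var(Z) = 1*0.24242424 - (0*0.44444444)²
= 0.24242424 - 0 = 0.24242424

0.24242424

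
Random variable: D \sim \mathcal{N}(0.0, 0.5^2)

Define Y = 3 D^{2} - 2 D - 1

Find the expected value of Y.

E[Y] = 3*E[D²] - 2*E[D] - 1
E[D] = 0
E[D²] = Var(D) + (E[D])² = 0.25 + 0 = 0.25
E[Y] = 3*0.25 - 2*0 - 1 = -0.25

-0.25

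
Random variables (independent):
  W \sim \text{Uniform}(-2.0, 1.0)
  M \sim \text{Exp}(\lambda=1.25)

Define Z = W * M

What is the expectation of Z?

For independent RVs: E[XY] = E[X]*E[Y]
E[W] = -0.5
E[M] = 0.8
E[Z] = -0.5 * 0.8 = -0.4

-0.4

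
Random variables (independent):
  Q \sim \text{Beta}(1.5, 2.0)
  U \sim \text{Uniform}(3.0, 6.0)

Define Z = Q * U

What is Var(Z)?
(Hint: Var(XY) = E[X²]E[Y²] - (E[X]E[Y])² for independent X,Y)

Var(XY) = E[X²]E[Y²] - (E[X]E[Y])²
E[Q] = 0.42857143, Var(Q) = 0.054421769
E[U] = 4.5, Var(U) = 0.75
E[Q²] = 0.054421769 + 0.42857143² = 0.23809524
E[U²] = 0.75 + 4.5² = 21
Var(Z) = 0.23809524*21 - (0.42857143*4.5)²
= 5 - 3.7193878 = 1.2806122

1.2806122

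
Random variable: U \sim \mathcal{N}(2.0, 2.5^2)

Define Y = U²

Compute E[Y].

Using E[X²] = Var(X) + (E[X])²:
E[U] = 2
Var(U) = 2.5^2 = 6.25
E[U²] = 6.25 + 2² = 6.25 + 4 = 10.25

10.25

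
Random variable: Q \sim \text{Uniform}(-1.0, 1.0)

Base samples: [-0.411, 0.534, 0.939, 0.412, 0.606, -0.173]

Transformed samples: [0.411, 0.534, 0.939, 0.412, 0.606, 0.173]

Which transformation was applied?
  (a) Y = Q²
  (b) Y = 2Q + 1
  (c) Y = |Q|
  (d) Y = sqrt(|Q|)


Checking option (c) Y = |Q|:
  Q = -0.411 -> Y = 0.411 ✓
  Q = 0.534 -> Y = 0.534 ✓
  Q = 0.939 -> Y = 0.939 ✓
All samples match this transformation.

(c) |Q|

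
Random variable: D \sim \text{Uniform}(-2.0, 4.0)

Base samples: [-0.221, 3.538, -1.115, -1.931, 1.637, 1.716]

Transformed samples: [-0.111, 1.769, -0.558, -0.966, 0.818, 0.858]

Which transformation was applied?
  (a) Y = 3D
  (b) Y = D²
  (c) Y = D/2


Checking option (c) Y = D/2:
  D = -0.221 -> Y = -0.111 ✓
  D = 3.538 -> Y = 1.769 ✓
  D = -1.115 -> Y = -0.558 ✓
All samples match this transformation.

(c) D/2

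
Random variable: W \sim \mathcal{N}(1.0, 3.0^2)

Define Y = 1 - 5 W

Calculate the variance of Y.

For Y = aW + b: Var(Y) = a² * Var(W)
Var(W) = 3.0^2 = 9
Var(Y) = (-5)² * 9 = 25 * 9 = 225

225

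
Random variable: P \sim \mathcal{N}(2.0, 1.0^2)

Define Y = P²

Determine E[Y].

E[P²] = Var(P) + (E[P])² = 1 + 4 = 5

5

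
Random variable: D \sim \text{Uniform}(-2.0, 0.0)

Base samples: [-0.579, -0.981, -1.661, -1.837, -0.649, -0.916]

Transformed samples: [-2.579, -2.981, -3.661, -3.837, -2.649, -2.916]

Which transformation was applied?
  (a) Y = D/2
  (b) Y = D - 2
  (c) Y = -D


Checking option (b) Y = D - 2:
  D = -0.579 -> Y = -2.579 ✓
  D = -0.981 -> Y = -2.981 ✓
  D = -1.661 -> Y = -3.661 ✓
All samples match this transformation.

(b) D - 2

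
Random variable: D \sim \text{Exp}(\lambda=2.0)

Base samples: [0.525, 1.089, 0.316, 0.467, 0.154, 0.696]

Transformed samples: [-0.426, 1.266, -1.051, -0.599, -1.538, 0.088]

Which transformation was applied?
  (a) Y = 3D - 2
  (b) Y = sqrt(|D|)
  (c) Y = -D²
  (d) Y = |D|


Checking option (a) Y = 3D - 2:
  D = 0.525 -> Y = -0.426 ✓
  D = 1.089 -> Y = 1.266 ✓
  D = 0.316 -> Y = -1.051 ✓
All samples match this transformation.

(a) 3D - 2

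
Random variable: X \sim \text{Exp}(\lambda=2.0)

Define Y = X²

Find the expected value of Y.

E[X²] = Var(X) + (E[X])² = 0.25 + 0.25 = 0.5

0.5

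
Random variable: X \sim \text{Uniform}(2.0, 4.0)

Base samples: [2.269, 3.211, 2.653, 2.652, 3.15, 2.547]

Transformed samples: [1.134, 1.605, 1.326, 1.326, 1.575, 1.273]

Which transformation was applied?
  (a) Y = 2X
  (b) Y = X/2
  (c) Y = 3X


Checking option (b) Y = X/2:
  X = 2.269 -> Y = 1.134 ✓
  X = 3.211 -> Y = 1.605 ✓
  X = 2.653 -> Y = 1.326 ✓
All samples match this transformation.

(b) X/2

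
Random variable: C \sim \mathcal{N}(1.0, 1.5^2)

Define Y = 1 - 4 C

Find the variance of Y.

For Y = aC + b: Var(Y) = a² * Var(C)
Var(C) = 1.5^2 = 2.25
Var(Y) = (-4)² * 2.25 = 16 * 2.25 = 36

36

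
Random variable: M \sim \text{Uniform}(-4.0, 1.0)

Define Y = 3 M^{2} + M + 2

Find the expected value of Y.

E[Y] = 3*E[M²] + 1*E[M] + 2
E[M] = -1.5
E[M²] = Var(M) + (E[M])² = 2.0833333 + 2.25 = 4.3333333
E[Y] = 3*4.3333333 + 1*(-1.5) + 2 = 13.5

13.5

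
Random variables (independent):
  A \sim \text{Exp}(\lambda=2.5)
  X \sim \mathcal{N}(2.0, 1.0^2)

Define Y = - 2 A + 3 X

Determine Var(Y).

For independent RVs: Var(aX + bY) = a²Var(X) + b²Var(Y)
Var(A) = 0.16
Var(X) = 1
Var(Y) = (-2)²*0.16 + 3²*1
= 4*0.16 + 9*1 = 9.64

9.64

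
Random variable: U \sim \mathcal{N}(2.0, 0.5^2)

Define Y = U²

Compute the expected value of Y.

Using E[X²] = Var(X) + (E[X])²:
E[U] = 2
Var(U) = 0.5^2 = 0.25
E[U²] = 0.25 + 2² = 0.25 + 4 = 4.25

4.25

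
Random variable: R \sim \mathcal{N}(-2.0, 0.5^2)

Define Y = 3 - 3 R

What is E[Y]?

For Y = -3R + 3:
E[Y] = -3 * E[R] + 3
E[R] = -2.0 = -2
E[Y] = -3 * (-2) + 3 = 9

9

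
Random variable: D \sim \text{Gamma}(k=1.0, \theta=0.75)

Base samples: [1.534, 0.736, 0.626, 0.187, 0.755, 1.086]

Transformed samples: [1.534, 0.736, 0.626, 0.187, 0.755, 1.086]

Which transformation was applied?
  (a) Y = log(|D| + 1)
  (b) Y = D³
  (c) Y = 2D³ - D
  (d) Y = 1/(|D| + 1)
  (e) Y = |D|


Checking option (e) Y = |D|:
  D = 1.534 -> Y = 1.534 ✓
  D = 0.736 -> Y = 0.736 ✓
  D = 0.626 -> Y = 0.626 ✓
All samples match this transformation.

(e) |D|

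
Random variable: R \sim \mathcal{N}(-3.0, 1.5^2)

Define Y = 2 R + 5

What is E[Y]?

For Y = 2R + 5:
E[Y] = 2 * E[R] + 5
E[R] = -3.0 = -3
E[Y] = 2 * (-3) + 5 = -1

-1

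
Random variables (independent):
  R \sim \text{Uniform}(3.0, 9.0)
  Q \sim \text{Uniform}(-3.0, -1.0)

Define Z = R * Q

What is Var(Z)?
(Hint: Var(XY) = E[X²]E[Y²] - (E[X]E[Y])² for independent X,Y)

Var(XY) = E[X²]E[Y²] - (E[X]E[Y])²
E[R] = 6, Var(R) = 3
E[Q] = -2, Var(Q) = 0.33333333
E[R²] = 3 + 6² = 39
E[Q²] = 0.33333333 + (-2)² = 4.3333333
Var(Z) = 39*4.3333333 - (6*(-2))²
= 169 - 144 = 25

25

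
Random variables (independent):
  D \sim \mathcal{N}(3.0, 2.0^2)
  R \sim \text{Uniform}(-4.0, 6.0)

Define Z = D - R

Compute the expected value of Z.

E[Z] = 1*E[D] - 1*E[R]
E[D] = 3
E[R] = 1
E[Z] = 1*3 - 1*1 = 2

2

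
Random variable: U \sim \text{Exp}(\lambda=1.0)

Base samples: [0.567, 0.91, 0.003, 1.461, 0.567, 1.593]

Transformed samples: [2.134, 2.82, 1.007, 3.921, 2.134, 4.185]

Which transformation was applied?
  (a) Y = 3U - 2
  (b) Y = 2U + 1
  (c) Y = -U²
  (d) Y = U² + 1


Checking option (b) Y = 2U + 1:
  U = 0.567 -> Y = 2.134 ✓
  U = 0.91 -> Y = 2.82 ✓
  U = 0.003 -> Y = 1.007 ✓
All samples match this transformation.

(b) 2U + 1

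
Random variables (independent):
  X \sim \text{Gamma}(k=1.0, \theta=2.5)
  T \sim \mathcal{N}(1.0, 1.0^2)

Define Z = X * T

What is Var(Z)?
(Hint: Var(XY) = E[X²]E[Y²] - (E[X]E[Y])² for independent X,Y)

Var(XY) = E[X²]E[Y²] - (E[X]E[Y])²
E[X] = 2.5, Var(X) = 6.25
E[T] = 1, Var(T) = 1
E[X²] = 6.25 + 2.5² = 12.5
E[T²] = 1 + 1² = 2
Var(Z) = 12.5*2 - (2.5*1)²
= 25 - 6.25 = 18.75

18.75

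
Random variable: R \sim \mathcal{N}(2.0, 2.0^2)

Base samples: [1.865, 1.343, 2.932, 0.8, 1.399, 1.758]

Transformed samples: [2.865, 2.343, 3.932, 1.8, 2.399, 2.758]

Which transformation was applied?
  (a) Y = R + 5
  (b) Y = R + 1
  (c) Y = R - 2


Checking option (b) Y = R + 1:
  R = 1.865 -> Y = 2.865 ✓
  R = 1.343 -> Y = 2.343 ✓
  R = 2.932 -> Y = 3.932 ✓
All samples match this transformation.

(b) R + 1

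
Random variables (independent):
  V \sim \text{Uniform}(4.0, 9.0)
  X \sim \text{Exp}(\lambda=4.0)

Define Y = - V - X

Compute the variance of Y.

For independent RVs: Var(aX + bY) = a²Var(X) + b²Var(Y)
Var(V) = 2.0833333
Var(X) = 0.0625
Var(Y) = (-1)²*2.0833333 + (-1)²*0.0625
= 1*2.0833333 + 1*0.0625 = 2.1458333

2.1458333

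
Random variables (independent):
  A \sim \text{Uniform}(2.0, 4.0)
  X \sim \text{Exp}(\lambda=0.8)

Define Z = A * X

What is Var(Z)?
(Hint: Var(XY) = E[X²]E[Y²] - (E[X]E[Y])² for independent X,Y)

Var(XY) = E[X²]E[Y²] - (E[X]E[Y])²
E[A] = 3, Var(A) = 0.33333333
E[X] = 1.25, Var(X) = 1.5625
E[A²] = 0.33333333 + 3² = 9.3333333
E[X²] = 1.5625 + 1.25² = 3.125
Var(Z) = 9.3333333*3.125 - (3*1.25)²
= 29.166667 - 14.0625 = 15.104167

15.104167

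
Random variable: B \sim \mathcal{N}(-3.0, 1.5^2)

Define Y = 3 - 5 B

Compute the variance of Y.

For Y = aB + b: Var(Y) = a² * Var(B)
Var(B) = 1.5^2 = 2.25
Var(Y) = (-5)² * 2.25 = 25 * 2.25 = 56.25

56.25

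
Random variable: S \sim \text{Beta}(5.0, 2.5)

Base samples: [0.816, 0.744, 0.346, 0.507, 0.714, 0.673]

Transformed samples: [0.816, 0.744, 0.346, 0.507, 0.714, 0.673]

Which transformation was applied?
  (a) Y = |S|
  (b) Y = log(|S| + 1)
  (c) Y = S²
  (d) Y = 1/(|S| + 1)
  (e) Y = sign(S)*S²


Checking option (a) Y = |S|:
  S = 0.816 -> Y = 0.816 ✓
  S = 0.744 -> Y = 0.744 ✓
  S = 0.346 -> Y = 0.346 ✓
All samples match this transformation.

(a) |S|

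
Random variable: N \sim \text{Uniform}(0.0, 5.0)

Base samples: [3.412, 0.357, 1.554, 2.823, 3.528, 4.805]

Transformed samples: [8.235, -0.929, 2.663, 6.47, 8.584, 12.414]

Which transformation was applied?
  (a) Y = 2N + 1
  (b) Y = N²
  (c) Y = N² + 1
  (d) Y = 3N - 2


Checking option (d) Y = 3N - 2:
  N = 3.412 -> Y = 8.235 ✓
  N = 0.357 -> Y = -0.929 ✓
  N = 1.554 -> Y = 2.663 ✓
All samples match this transformation.

(d) 3N - 2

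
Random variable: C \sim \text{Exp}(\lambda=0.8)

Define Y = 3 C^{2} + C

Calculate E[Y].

E[Y] = 3*E[C²] + 1*E[C]
E[C] = 1.25
E[C²] = Var(C) + (E[C])² = 1.5625 + 1.5625 = 3.125
E[Y] = 3*3.125 + 1*1.25 = 10.625

10.625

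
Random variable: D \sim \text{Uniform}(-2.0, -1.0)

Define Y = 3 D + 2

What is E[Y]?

For Y = 3D + 2:
E[Y] = 3 * E[D] + 2
E[D] = (-2 - 1)/2 = -1.5
E[Y] = 3 * (-1.5) + 2 = -2.5

-2.5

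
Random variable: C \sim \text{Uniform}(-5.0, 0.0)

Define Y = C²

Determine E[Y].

Using E[X²] = Var(X) + (E[X])²:
E[C] = -2.5
Var(C) = (0 + 5)^2/12 = 2.0833333
E[C²] = 2.0833333 + (-2.5)² = 2.0833333 + 6.25 = 8.3333333

8.3333333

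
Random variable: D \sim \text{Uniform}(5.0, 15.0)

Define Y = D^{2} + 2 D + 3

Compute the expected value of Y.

E[Y] = 1*E[D²] + 2*E[D] + 3
E[D] = 10
E[D²] = Var(D) + (E[D])² = 8.3333333 + 100 = 108.33333
E[Y] = 1*108.33333 + 2*10 + 3 = 131.33333

131.33333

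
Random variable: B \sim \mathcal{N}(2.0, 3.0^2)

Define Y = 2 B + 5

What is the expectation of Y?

For Y = 2B + 5:
E[Y] = 2 * E[B] + 5
E[B] = 2.0 = 2
E[Y] = 2 * 2 + 5 = 9

9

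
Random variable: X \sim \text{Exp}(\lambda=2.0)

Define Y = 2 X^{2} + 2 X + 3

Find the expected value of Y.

E[Y] = 2*E[X²] + 2*E[X] + 3
E[X] = 0.5
E[X²] = Var(X) + (E[X])² = 0.25 + 0.25 = 0.5
E[Y] = 2*0.5 + 2*0.5 + 3 = 5

5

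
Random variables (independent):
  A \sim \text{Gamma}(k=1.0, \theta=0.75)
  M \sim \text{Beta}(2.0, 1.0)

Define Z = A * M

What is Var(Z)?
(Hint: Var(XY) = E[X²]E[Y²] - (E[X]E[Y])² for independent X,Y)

Var(XY) = E[X²]E[Y²] - (E[X]E[Y])²
E[A] = 0.75, Var(A) = 0.5625
E[M] = 0.66666667, Var(M) = 0.055555556
E[A²] = 0.5625 + 0.75² = 1.125
E[M²] = 0.055555556 + 0.66666667² = 0.5
Var(Z) = 1.125*0.5 - (0.75*0.66666667)²
= 0.5625 - 0.25 = 0.3125

0.3125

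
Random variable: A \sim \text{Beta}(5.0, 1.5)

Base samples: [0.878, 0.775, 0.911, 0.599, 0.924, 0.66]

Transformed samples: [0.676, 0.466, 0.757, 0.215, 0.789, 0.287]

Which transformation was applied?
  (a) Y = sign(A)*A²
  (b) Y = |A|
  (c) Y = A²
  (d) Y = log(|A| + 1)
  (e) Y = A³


Checking option (e) Y = A³:
  A = 0.878 -> Y = 0.676 ✓
  A = 0.775 -> Y = 0.466 ✓
  A = 0.911 -> Y = 0.757 ✓
All samples match this transformation.

(e) A³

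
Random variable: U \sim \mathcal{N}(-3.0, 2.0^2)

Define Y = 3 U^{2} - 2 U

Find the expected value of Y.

E[Y] = 3*E[U²] - 2*E[U]
E[U] = -3
E[U²] = Var(U) + (E[U])² = 4 + 9 = 13
E[Y] = 3*13 - 2*(-3) = 45

45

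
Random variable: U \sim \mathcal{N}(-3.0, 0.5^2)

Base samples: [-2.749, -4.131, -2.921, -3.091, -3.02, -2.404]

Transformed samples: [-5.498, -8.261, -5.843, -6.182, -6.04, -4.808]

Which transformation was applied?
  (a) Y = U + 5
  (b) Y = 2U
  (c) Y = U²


Checking option (b) Y = 2U:
  U = -2.749 -> Y = -5.498 ✓
  U = -4.131 -> Y = -8.261 ✓
  U = -2.921 -> Y = -5.843 ✓
All samples match this transformation.

(b) 2U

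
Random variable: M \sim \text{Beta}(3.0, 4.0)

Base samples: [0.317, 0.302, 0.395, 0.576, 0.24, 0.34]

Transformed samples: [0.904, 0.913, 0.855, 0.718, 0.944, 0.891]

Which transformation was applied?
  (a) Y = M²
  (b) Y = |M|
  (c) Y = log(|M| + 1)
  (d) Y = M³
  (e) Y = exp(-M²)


Checking option (e) Y = exp(-M²):
  M = 0.317 -> Y = 0.904 ✓
  M = 0.302 -> Y = 0.913 ✓
  M = 0.395 -> Y = 0.855 ✓
All samples match this transformation.

(e) exp(-M²)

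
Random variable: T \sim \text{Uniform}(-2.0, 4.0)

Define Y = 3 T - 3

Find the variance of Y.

For Y = aT + b: Var(Y) = a² * Var(T)
Var(T) = (4 + 2)^2/12 = 3
Var(Y) = 3² * 3 = 9 * 3 = 27

27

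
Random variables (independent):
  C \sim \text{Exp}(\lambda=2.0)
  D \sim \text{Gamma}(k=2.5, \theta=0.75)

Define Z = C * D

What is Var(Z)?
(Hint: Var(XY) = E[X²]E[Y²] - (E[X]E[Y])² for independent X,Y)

Var(XY) = E[X²]E[Y²] - (E[X]E[Y])²
E[C] = 0.5, Var(C) = 0.25
E[D] = 1.875, Var(D) = 1.40625
E[C²] = 0.25 + 0.5² = 0.5
E[D²] = 1.40625 + 1.875² = 4.921875
Var(Z) = 0.5*4.921875 - (0.5*1.875)²
= 2.4609375 - 0.87890625 = 1.5820312

1.5820312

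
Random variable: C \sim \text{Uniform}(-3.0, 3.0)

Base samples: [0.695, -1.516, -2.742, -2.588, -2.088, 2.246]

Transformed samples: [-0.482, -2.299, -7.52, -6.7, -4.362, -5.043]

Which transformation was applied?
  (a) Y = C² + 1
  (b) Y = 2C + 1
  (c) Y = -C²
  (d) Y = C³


Checking option (c) Y = -C²:
  C = 0.695 -> Y = -0.482 ✓
  C = -1.516 -> Y = -2.299 ✓
  C = -2.742 -> Y = -7.52 ✓
All samples match this transformation.

(c) -C²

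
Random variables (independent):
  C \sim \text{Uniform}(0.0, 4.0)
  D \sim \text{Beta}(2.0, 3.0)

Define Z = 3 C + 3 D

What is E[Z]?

E[Z] = 3*E[C] + 3*E[D]
E[C] = 2
E[D] = 0.4
E[Z] = 3*2 + 3*0.4 = 7.2

7.2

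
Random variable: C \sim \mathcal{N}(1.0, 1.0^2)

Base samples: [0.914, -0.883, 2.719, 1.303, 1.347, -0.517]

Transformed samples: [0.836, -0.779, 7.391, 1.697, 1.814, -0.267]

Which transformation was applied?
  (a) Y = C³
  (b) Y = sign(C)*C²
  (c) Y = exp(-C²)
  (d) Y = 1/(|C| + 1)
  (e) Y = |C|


Checking option (b) Y = sign(C)*C²:
  C = 0.914 -> Y = 0.836 ✓
  C = -0.883 -> Y = -0.779 ✓
  C = 2.719 -> Y = 7.391 ✓
All samples match this transformation.

(b) sign(C)*C²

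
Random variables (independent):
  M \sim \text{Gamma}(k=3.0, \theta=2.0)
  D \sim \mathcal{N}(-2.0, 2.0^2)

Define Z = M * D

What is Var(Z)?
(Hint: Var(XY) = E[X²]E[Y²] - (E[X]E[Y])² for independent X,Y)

Var(XY) = E[X²]E[Y²] - (E[X]E[Y])²
E[M] = 6, Var(M) = 12
E[D] = -2, Var(D) = 4
E[M²] = 12 + 6² = 48
E[D²] = 4 + (-2)² = 8
Var(Z) = 48*8 - (6*(-2))²
= 384 - 144 = 240

240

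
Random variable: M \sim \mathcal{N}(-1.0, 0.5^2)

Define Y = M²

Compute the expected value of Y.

E[M²] = Var(M) + (E[M])² = 0.25 + 1 = 1.25

1.25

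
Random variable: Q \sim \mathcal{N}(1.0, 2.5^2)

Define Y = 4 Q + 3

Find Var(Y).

For Y = aQ + b: Var(Y) = a² * Var(Q)
Var(Q) = 2.5^2 = 6.25
Var(Y) = 4² * 6.25 = 16 * 6.25 = 100

100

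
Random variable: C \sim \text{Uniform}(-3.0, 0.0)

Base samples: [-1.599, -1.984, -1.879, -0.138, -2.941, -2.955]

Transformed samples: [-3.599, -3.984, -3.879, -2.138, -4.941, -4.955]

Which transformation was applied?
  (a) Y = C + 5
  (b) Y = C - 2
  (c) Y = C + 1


Checking option (b) Y = C - 2:
  C = -1.599 -> Y = -3.599 ✓
  C = -1.984 -> Y = -3.984 ✓
  C = -1.879 -> Y = -3.879 ✓
All samples match this transformation.

(b) C - 2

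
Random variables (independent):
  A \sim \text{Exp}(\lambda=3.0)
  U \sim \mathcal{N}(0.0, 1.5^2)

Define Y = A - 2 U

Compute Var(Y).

For independent RVs: Var(aX + bY) = a²Var(X) + b²Var(Y)
Var(A) = 0.11111111
Var(U) = 2.25
Var(Y) = 1²*0.11111111 + (-2)²*2.25
= 1*0.11111111 + 4*2.25 = 9.1111111

9.1111111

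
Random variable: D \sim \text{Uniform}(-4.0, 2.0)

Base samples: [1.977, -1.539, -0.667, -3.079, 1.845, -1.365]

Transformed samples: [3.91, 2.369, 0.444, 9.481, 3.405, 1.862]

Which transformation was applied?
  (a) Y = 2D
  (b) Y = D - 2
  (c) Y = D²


Checking option (c) Y = D²:
  D = 1.977 -> Y = 3.91 ✓
  D = -1.539 -> Y = 2.369 ✓
  D = -0.667 -> Y = 0.444 ✓
All samples match this transformation.

(c) D²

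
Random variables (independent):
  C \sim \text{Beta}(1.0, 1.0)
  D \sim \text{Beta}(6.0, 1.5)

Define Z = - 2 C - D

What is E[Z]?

E[Z] = -2*E[C] - 1*E[D]
E[C] = 0.5
E[D] = 0.8
E[Z] = -2*0.5 - 1*0.8 = -1.8

-1.8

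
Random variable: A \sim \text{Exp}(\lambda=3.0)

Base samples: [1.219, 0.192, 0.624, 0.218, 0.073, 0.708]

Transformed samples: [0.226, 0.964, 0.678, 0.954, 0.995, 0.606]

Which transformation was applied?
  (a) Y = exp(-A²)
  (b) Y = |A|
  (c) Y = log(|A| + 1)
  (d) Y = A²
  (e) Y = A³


Checking option (a) Y = exp(-A²):
  A = 1.219 -> Y = 0.226 ✓
  A = 0.192 -> Y = 0.964 ✓
  A = 0.624 -> Y = 0.678 ✓
All samples match this transformation.

(a) exp(-A²)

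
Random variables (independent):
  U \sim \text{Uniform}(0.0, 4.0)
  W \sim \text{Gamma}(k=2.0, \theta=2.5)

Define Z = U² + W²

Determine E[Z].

E[Z] = E[U²] + E[W²]
E[U²] = Var(U) + E[U]² = 1.3333333 + 4 = 5.3333333
E[W²] = Var(W) + E[W]² = 12.5 + 25 = 37.5
E[Z] = 5.3333333 + 37.5 = 42.833333

42.833333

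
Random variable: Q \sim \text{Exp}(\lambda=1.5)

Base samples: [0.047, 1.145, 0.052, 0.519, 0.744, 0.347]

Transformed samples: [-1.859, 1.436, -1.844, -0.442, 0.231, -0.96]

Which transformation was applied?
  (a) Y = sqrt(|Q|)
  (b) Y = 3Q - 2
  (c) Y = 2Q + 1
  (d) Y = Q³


Checking option (b) Y = 3Q - 2:
  Q = 0.047 -> Y = -1.859 ✓
  Q = 1.145 -> Y = 1.436 ✓
  Q = 0.052 -> Y = -1.844 ✓
All samples match this transformation.

(b) 3Q - 2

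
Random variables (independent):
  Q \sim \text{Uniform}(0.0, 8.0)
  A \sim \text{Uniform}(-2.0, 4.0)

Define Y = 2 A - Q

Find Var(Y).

For independent RVs: Var(aX + bY) = a²Var(X) + b²Var(Y)
Var(Q) = 5.3333333
Var(A) = 3
Var(Y) = (-1)²*5.3333333 + 2²*3
= 1*5.3333333 + 4*3 = 17.333333

17.333333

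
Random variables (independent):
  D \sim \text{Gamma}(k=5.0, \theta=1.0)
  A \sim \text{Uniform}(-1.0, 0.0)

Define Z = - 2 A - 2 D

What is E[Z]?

E[Z] = -2*E[D] - 2*E[A]
E[D] = 5
E[A] = -0.5
E[Z] = -2*5 - 2*(-0.5) = -9

-9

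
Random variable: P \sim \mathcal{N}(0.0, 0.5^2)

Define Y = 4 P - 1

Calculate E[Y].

For Y = 4P - 1:
E[Y] = 4 * E[P] - 1
E[P] = 0.0 = 0
E[Y] = 4 * 0 - 1 = -1

-1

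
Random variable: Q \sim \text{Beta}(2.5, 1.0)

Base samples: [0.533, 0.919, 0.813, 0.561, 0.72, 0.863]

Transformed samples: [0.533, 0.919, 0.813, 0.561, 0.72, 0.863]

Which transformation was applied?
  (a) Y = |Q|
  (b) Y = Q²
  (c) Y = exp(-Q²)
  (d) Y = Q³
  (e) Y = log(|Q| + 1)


Checking option (a) Y = |Q|:
  Q = 0.533 -> Y = 0.533 ✓
  Q = 0.919 -> Y = 0.919 ✓
  Q = 0.813 -> Y = 0.813 ✓
All samples match this transformation.

(a) |Q|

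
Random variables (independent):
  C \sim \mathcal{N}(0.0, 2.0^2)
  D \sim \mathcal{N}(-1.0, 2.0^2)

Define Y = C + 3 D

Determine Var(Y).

For independent RVs: Var(aX + bY) = a²Var(X) + b²Var(Y)
Var(C) = 4
Var(D) = 4
Var(Y) = 1²*4 + 3²*4
= 1*4 + 9*4 = 40

40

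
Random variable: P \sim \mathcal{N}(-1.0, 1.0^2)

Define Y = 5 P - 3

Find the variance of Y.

For Y = aP + b: Var(Y) = a² * Var(P)
Var(P) = 1.0^2 = 1
Var(Y) = 5² * 1 = 25 * 1 = 25

25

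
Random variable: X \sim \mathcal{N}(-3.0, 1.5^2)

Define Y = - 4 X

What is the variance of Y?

For Y = aX + b: Var(Y) = a² * Var(X)
Var(X) = 1.5^2 = 2.25
Var(Y) = (-4)² * 2.25 = 16 * 2.25 = 36

36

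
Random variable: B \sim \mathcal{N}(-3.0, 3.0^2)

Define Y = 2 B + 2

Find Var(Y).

For Y = aB + b: Var(Y) = a² * Var(B)
Var(B) = 3.0^2 = 9
Var(Y) = 2² * 9 = 4 * 9 = 36

36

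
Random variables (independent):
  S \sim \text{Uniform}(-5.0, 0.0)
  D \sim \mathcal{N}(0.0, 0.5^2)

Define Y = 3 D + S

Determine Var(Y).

For independent RVs: Var(aX + bY) = a²Var(X) + b²Var(Y)
Var(S) = 2.0833333
Var(D) = 0.25
Var(Y) = 1²*2.0833333 + 3²*0.25
= 1*2.0833333 + 9*0.25 = 4.3333333

4.3333333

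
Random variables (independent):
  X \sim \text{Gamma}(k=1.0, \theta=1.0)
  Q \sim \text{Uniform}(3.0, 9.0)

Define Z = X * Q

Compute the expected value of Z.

For independent RVs: E[XY] = E[X]*E[Y]
E[X] = 1
E[Q] = 6
E[Z] = 1 * 6 = 6

6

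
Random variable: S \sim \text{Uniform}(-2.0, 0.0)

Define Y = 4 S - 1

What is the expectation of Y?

For Y = 4S - 1:
E[Y] = 4 * E[S] - 1
E[S] = (-2 + 0)/2 = -1
E[Y] = 4 * (-1) - 1 = -5

-5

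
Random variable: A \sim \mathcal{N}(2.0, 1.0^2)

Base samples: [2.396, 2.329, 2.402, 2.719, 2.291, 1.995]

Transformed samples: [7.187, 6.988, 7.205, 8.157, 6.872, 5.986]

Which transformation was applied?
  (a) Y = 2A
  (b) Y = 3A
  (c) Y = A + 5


Checking option (b) Y = 3A:
  A = 2.396 -> Y = 7.187 ✓
  A = 2.329 -> Y = 6.988 ✓
  A = 2.402 -> Y = 7.205 ✓
All samples match this transformation.

(b) 3A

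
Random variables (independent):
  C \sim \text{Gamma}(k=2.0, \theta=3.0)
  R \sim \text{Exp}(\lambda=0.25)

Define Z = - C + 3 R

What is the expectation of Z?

E[Z] = -1*E[C] + 3*E[R]
E[C] = 6
E[R] = 4
E[Z] = -1*6 + 3*4 = 6

6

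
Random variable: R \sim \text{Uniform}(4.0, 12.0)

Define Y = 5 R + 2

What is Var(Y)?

For Y = aR + b: Var(Y) = a² * Var(R)
Var(R) = (12 - 4)^2/12 = 5.3333333
Var(Y) = 5² * 5.3333333 = 25 * 5.3333333 = 133.33333

133.33333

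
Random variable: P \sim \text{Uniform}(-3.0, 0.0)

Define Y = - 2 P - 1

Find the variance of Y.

For Y = aP + b: Var(Y) = a² * Var(P)
Var(P) = (0 + 3)^2/12 = 0.75
Var(Y) = (-2)² * 0.75 = 4 * 0.75 = 3

3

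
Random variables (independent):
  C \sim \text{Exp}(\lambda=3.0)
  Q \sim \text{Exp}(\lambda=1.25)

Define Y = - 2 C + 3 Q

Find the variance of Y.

For independent RVs: Var(aX + bY) = a²Var(X) + b²Var(Y)
Var(C) = 0.11111111
Var(Q) = 0.64
Var(Y) = (-2)²*0.11111111 + 3²*0.64
= 4*0.11111111 + 9*0.64 = 6.2044444

6.2044444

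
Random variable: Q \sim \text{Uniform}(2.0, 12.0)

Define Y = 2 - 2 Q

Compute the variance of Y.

For Y = aQ + b: Var(Y) = a² * Var(Q)
Var(Q) = (12 - 2)^2/12 = 8.3333333
Var(Y) = (-2)² * 8.3333333 = 4 * 8.3333333 = 33.333333

33.333333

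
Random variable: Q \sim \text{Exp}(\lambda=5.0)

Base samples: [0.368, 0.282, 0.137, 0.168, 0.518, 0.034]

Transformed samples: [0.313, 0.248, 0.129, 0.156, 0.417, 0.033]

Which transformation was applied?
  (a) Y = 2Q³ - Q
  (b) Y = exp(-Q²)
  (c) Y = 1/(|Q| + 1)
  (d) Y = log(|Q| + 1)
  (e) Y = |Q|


Checking option (d) Y = log(|Q| + 1):
  Q = 0.368 -> Y = 0.313 ✓
  Q = 0.282 -> Y = 0.248 ✓
  Q = 0.137 -> Y = 0.129 ✓
All samples match this transformation.

(d) log(|Q| + 1)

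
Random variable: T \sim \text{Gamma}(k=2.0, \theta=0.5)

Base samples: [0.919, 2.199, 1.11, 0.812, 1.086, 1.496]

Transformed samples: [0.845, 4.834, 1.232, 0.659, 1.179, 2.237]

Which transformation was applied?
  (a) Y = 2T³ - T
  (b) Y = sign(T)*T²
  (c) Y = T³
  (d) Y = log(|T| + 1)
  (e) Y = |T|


Checking option (b) Y = sign(T)*T²:
  T = 0.919 -> Y = 0.845 ✓
  T = 2.199 -> Y = 4.834 ✓
  T = 1.11 -> Y = 1.232 ✓
All samples match this transformation.

(b) sign(T)*T²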